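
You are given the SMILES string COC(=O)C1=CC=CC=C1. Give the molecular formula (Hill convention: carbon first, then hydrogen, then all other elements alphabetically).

C8H8O2

Walk through each heavy atom and fill implicit hydrogens from standard valence (C 4, N 3, O 2, S 2, halogen 1):
  atom 1: C, bond orders sum to 1 (valence 4) → 3 H
  atom 2: O, bond orders sum to 2 (valence 2) → 0 H
  atom 3: C, bond orders sum to 4 (valence 4) → 0 H
  atom 4: O, bond orders sum to 2 (valence 2) → 0 H
  atom 5: C, bond orders sum to 4 (valence 4) → 0 H
  atom 6: C, bond orders sum to 3 (valence 4) → 1 H
  atom 7: C, bond orders sum to 3 (valence 4) → 1 H
  atom 8: C, bond orders sum to 3 (valence 4) → 1 H
  atom 9: C, bond orders sum to 3 (valence 4) → 1 H
  atom 10: C, bond orders sum to 3 (valence 4) → 1 H
Totals → C:8, H:8, O:2.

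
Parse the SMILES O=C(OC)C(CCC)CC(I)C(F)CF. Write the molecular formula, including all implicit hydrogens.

Walk through each heavy atom and fill implicit hydrogens from standard valence (C 4, N 3, O 2, S 2, halogen 1):
  atom 1: O, bond orders sum to 2 (valence 2) → 0 H
  atom 2: C, bond orders sum to 4 (valence 4) → 0 H
  atom 3: O, bond orders sum to 2 (valence 2) → 0 H
  atom 4: C, bond orders sum to 1 (valence 4) → 3 H
  atom 5: C, bond orders sum to 3 (valence 4) → 1 H
  atom 6: C, bond orders sum to 2 (valence 4) → 2 H
  atom 7: C, bond orders sum to 2 (valence 4) → 2 H
  atom 8: C, bond orders sum to 1 (valence 4) → 3 H
  atom 9: C, bond orders sum to 2 (valence 4) → 2 H
  atom 10: C, bond orders sum to 3 (valence 4) → 1 H
  atom 11: I (halogen, monovalent) → 0 H
  atom 12: C, bond orders sum to 3 (valence 4) → 1 H
  atom 13: F (halogen, monovalent) → 0 H
  atom 14: C, bond orders sum to 2 (valence 4) → 2 H
  atom 15: F (halogen, monovalent) → 0 H
Totals → C:10, H:17, F:2, I:1, O:2.
In Hill order: C10H17F2IO2.

C10H17F2IO2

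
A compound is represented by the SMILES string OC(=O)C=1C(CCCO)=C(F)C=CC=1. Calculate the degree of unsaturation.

5

Degree of unsaturation = (number of rings) + (number of π bonds).
Ring closures in the SMILES: 1.
π bonds: 4 double bonds (each 1 DoU) → 4 DoU from unsaturation.
Total DoU = 1 + 4 = 5.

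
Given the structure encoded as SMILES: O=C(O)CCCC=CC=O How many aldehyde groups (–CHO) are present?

The aldehyde motif appears at heavy-atom position 9 in the SMILES.
Other groups present: 1 alkene, 1 carboxylic acid.
Aldehyde count: 1.

1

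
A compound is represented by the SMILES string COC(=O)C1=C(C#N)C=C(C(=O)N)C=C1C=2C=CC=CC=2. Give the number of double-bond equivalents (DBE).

12

Molecular formula: C16H12N2O3.
DoU = (2C + 2 + N − H − X) / 2, where X is the halogen count and O/S are ignored.
    = (2·16 + 2 + 2 − 12 − 0) / 2 = 24 / 2 = 12.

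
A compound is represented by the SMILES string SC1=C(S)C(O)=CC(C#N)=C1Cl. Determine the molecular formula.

C7H4ClNOS2

Walk through each heavy atom and fill implicit hydrogens from standard valence (C 4, N 3, O 2, S 2, halogen 1):
  atom 1: S, bond orders sum to 1 (valence 2) → 1 H
  atom 2: C, bond orders sum to 4 (valence 4) → 0 H
  atom 3: C, bond orders sum to 4 (valence 4) → 0 H
  atom 4: S, bond orders sum to 1 (valence 2) → 1 H
  atom 5: C, bond orders sum to 4 (valence 4) → 0 H
  atom 6: O, bond orders sum to 1 (valence 2) → 1 H
  atom 7: C, bond orders sum to 3 (valence 4) → 1 H
  atom 8: C, bond orders sum to 4 (valence 4) → 0 H
  atom 9: C, bond orders sum to 4 (valence 4) → 0 H
  atom 10: N, bond orders sum to 3 (valence 3) → 0 H
  atom 11: C, bond orders sum to 4 (valence 4) → 0 H
  atom 12: Cl (halogen, monovalent) → 0 H
Totals → C:7, H:4, Cl:1, N:1, O:1, S:2.
In Hill order: C7H4ClNOS2.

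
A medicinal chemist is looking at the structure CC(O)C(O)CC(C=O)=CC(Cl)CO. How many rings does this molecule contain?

0

In SMILES, each pair of matching ring-closure digits denotes one ring-closing bond; the number of such bonds equals the number of independent rings.
Ring-closure bonds here: 0.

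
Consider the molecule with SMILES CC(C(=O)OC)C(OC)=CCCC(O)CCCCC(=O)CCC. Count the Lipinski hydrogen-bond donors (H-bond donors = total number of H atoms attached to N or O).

1

Donors: find every N or O and count the H atoms it carries.
  atom 4 (O): bond orders sum to 2 → 0 H
  atom 5 (O): bond orders sum to 2 → 0 H
  atom 8 (O): bond orders sum to 2 → 0 H
  atom 14 (O): bond orders sum to 1 → 1 H
  atom 20 (O): bond orders sum to 2 → 0 H
Lipinski HBD = 1.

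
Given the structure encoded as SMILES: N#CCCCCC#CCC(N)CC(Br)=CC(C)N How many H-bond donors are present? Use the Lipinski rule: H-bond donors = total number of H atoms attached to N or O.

Donors: find every N or O and count the H atoms it carries.
  atom 1 (N): bond orders sum to 3 → 0 H
  atom 11 (N): bond orders sum to 1 → 2 H
  atom 18 (N): bond orders sum to 1 → 2 H
Lipinski HBD = 4.

4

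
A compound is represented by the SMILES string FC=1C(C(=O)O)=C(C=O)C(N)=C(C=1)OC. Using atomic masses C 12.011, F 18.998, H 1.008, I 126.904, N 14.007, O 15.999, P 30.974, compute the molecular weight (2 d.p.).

First, the molecular formula is C9H8FNO4 (counting implicit H from valence).
  C: 9 × 12.011 = 108.099
  F: 1 × 18.998 = 18.998
  H: 8 × 1.008 = 8.064
  N: 1 × 14.007 = 14.007
  O: 4 × 15.999 = 63.996
Sum: 9×12.011 + 1×18.998 + 8×1.008 + 1×14.007 + 4×15.999 = 213.164 → 213.16 g/mol.

213.16 g/mol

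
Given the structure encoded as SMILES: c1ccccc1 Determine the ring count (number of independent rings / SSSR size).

1

In SMILES, each pair of matching ring-closure digits denotes one ring-closing bond; the number of such bonds equals the number of independent rings.
Ring-closure bonds here: 1.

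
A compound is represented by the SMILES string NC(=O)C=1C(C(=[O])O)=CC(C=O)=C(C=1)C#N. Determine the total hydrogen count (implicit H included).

Walk through each heavy atom and fill implicit hydrogens from standard valence (C 4, N 3, O 2, S 2, halogen 1):
  atom 1: N, bond orders sum to 1 (valence 3) → 2 H
  atom 2: C, bond orders sum to 4 (valence 4) → 0 H
  atom 3: O, bond orders sum to 2 (valence 2) → 0 H
  atom 4: C, bond orders sum to 4 (valence 4) → 0 H
  atom 5: C, bond orders sum to 4 (valence 4) → 0 H
  atom 6: C, bond orders sum to 4 (valence 4) → 0 H
  atom 7: O with explicit H count 0
  atom 8: O, bond orders sum to 1 (valence 2) → 1 H
  atom 9: C, bond orders sum to 3 (valence 4) → 1 H
  atom 10: C, bond orders sum to 4 (valence 4) → 0 H
  atom 11: C, bond orders sum to 3 (valence 4) → 1 H
  atom 12: O, bond orders sum to 2 (valence 2) → 0 H
  atom 13: C, bond orders sum to 4 (valence 4) → 0 H
  atom 14: C, bond orders sum to 3 (valence 4) → 1 H
  atom 15: C, bond orders sum to 4 (valence 4) → 0 H
  atom 16: N, bond orders sum to 3 (valence 3) → 0 H
Total hydrogens: 6.

6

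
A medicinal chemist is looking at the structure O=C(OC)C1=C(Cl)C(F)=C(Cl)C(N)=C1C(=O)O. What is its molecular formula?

C9H6Cl2FNO4

Walk through each heavy atom and fill implicit hydrogens from standard valence (C 4, N 3, O 2, S 2, halogen 1):
  atom 1: O, bond orders sum to 2 (valence 2) → 0 H
  atom 2: C, bond orders sum to 4 (valence 4) → 0 H
  atom 3: O, bond orders sum to 2 (valence 2) → 0 H
  atom 4: C, bond orders sum to 1 (valence 4) → 3 H
  atom 5: C, bond orders sum to 4 (valence 4) → 0 H
  atom 6: C, bond orders sum to 4 (valence 4) → 0 H
  atom 7: Cl (halogen, monovalent) → 0 H
  atom 8: C, bond orders sum to 4 (valence 4) → 0 H
  atom 9: F (halogen, monovalent) → 0 H
  atom 10: C, bond orders sum to 4 (valence 4) → 0 H
  atom 11: Cl (halogen, monovalent) → 0 H
  atom 12: C, bond orders sum to 4 (valence 4) → 0 H
  atom 13: N, bond orders sum to 1 (valence 3) → 2 H
  atom 14: C, bond orders sum to 4 (valence 4) → 0 H
  atom 15: C, bond orders sum to 4 (valence 4) → 0 H
  atom 16: O, bond orders sum to 2 (valence 2) → 0 H
  atom 17: O, bond orders sum to 1 (valence 2) → 1 H
Totals → C:9, H:6, Cl:2, F:1, N:1, O:4.
In Hill order: C9H6Cl2FNO4.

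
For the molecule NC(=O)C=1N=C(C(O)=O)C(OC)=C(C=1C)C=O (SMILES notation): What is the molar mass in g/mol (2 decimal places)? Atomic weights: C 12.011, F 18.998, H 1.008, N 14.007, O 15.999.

First, the molecular formula is C10H10N2O5 (counting implicit H from valence).
  C: 10 × 12.011 = 120.110
  H: 10 × 1.008 = 10.080
  N: 2 × 14.007 = 28.014
  O: 5 × 15.999 = 79.995
Sum: 10×12.011 + 10×1.008 + 2×14.007 + 5×15.999 = 238.199 → 238.20 g/mol.

238.20 g/mol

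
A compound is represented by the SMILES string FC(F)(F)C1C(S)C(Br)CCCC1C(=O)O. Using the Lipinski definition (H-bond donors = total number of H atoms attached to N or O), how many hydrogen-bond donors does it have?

1

Donors: find every N or O and count the H atoms it carries.
  atom 15 (O): bond orders sum to 2 → 0 H
  atom 16 (O): bond orders sum to 1 → 1 H
Lipinski HBD = 1.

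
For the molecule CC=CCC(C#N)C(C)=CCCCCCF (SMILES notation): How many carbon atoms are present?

14

Count every carbon token in the SMILES (each C, including those in ring-closure positions and inside branches).
Carbon count: 14.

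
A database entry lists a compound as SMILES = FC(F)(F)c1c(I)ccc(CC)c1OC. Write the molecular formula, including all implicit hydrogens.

Walk through each heavy atom and fill implicit hydrogens from standard valence (C 4, N 3, O 2, S 2, halogen 1); for lowercase aromatic atoms, an aromatic c carries 1 H when it has two neighbours and 0 H with three, and aromatic n carries 0 H:
  atom 1: F (halogen, monovalent) → 0 H
  atom 2: C, bond orders sum to 4 (valence 4) → 0 H
  atom 3: F (halogen, monovalent) → 0 H
  atom 4: F (halogen, monovalent) → 0 H
  atom 5: aromatic c, 3 neighbours → 0 H
  atom 6: aromatic c, 3 neighbours → 0 H
  atom 7: I (halogen, monovalent) → 0 H
  atom 8: aromatic c, 2 neighbours → 1 H
  atom 9: aromatic c, 2 neighbours → 1 H
  atom 10: aromatic c, 3 neighbours → 0 H
  atom 11: C, bond orders sum to 2 (valence 4) → 2 H
  atom 12: C, bond orders sum to 1 (valence 4) → 3 H
  atom 13: aromatic c, 3 neighbours → 0 H
  atom 14: O, bond orders sum to 2 (valence 2) → 0 H
  atom 15: C, bond orders sum to 1 (valence 4) → 3 H
Totals → C:10, H:10, F:3, I:1, O:1.
In Hill order: C10H10F3IO.

C10H10F3IO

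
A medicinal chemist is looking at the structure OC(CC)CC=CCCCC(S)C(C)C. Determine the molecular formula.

C13H26OS

Walk through each heavy atom and fill implicit hydrogens from standard valence (C 4, N 3, O 2, S 2, halogen 1):
  atom 1: O, bond orders sum to 1 (valence 2) → 1 H
  atom 2: C, bond orders sum to 3 (valence 4) → 1 H
  atom 3: C, bond orders sum to 2 (valence 4) → 2 H
  atom 4: C, bond orders sum to 1 (valence 4) → 3 H
  atom 5: C, bond orders sum to 2 (valence 4) → 2 H
  atom 6: C, bond orders sum to 3 (valence 4) → 1 H
  atom 7: C, bond orders sum to 3 (valence 4) → 1 H
  atom 8: C, bond orders sum to 2 (valence 4) → 2 H
  atom 9: C, bond orders sum to 2 (valence 4) → 2 H
  atom 10: C, bond orders sum to 2 (valence 4) → 2 H
  atom 11: C, bond orders sum to 3 (valence 4) → 1 H
  atom 12: S, bond orders sum to 1 (valence 2) → 1 H
  atom 13: C, bond orders sum to 3 (valence 4) → 1 H
  atom 14: C, bond orders sum to 1 (valence 4) → 3 H
  atom 15: C, bond orders sum to 1 (valence 4) → 3 H
Totals → C:13, H:26, O:1, S:1.
In Hill order: C13H26OS.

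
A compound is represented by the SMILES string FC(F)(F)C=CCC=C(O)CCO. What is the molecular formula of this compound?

C8H11F3O2

Walk through each heavy atom and fill implicit hydrogens from standard valence (C 4, N 3, O 2, S 2, halogen 1):
  atom 1: F (halogen, monovalent) → 0 H
  atom 2: C, bond orders sum to 4 (valence 4) → 0 H
  atom 3: F (halogen, monovalent) → 0 H
  atom 4: F (halogen, monovalent) → 0 H
  atom 5: C, bond orders sum to 3 (valence 4) → 1 H
  atom 6: C, bond orders sum to 3 (valence 4) → 1 H
  atom 7: C, bond orders sum to 2 (valence 4) → 2 H
  atom 8: C, bond orders sum to 3 (valence 4) → 1 H
  atom 9: C, bond orders sum to 4 (valence 4) → 0 H
  atom 10: O, bond orders sum to 1 (valence 2) → 1 H
  atom 11: C, bond orders sum to 2 (valence 4) → 2 H
  atom 12: C, bond orders sum to 2 (valence 4) → 2 H
  atom 13: O, bond orders sum to 1 (valence 2) → 1 H
Totals → C:8, H:11, F:3, O:2.
In Hill order: C8H11F3O2.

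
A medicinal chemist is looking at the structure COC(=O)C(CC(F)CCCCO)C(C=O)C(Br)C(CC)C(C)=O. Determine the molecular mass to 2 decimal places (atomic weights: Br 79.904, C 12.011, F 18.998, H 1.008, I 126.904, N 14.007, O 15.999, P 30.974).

411.31 g/mol

First, the molecular formula is C17H28BrFO5 (counting implicit H from valence).
  Br: 1 × 79.904 = 79.904
  C: 17 × 12.011 = 204.187
  F: 1 × 18.998 = 18.998
  H: 28 × 1.008 = 28.224
  O: 5 × 15.999 = 79.995
Sum: 1×79.904 + 17×12.011 + 1×18.998 + 28×1.008 + 5×15.999 = 411.308 → 411.31 g/mol.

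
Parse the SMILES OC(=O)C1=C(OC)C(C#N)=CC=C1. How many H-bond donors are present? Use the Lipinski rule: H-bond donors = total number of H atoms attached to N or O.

1

Donors: find every N or O and count the H atoms it carries.
  atom 1 (O): bond orders sum to 1 → 1 H
  atom 3 (O): bond orders sum to 2 → 0 H
  atom 6 (O): bond orders sum to 2 → 0 H
  atom 10 (N): bond orders sum to 3 → 0 H
Lipinski HBD = 1.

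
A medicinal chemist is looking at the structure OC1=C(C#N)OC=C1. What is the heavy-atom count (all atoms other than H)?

Every atom symbol written in the SMILES (organic subset) is one heavy atom; implicit H are not written.
Heavy atoms by element → C:5, N:1, O:2.
Total: 8.

8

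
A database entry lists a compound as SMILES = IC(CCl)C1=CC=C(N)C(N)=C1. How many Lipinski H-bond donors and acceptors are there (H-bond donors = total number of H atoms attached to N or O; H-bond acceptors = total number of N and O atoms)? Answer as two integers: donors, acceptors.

4, 2

Donors: find every N or O and count the H atoms it carries.
  atom 9 (N): bond orders sum to 1 → 2 H
  atom 11 (N): bond orders sum to 1 → 2 H
Lipinski HBD = 4.
Acceptors: N atoms = 2, O atoms = 0 → HBA = 2.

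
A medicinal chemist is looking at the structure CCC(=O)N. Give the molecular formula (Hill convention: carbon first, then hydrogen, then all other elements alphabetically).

C3H7NO

Walk through each heavy atom and fill implicit hydrogens from standard valence (C 4, N 3, O 2, S 2, halogen 1):
  atom 1: C, bond orders sum to 1 (valence 4) → 3 H
  atom 2: C, bond orders sum to 2 (valence 4) → 2 H
  atom 3: C, bond orders sum to 4 (valence 4) → 0 H
  atom 4: O, bond orders sum to 2 (valence 2) → 0 H
  atom 5: N, bond orders sum to 1 (valence 3) → 2 H
Totals → C:3, H:7, N:1, O:1.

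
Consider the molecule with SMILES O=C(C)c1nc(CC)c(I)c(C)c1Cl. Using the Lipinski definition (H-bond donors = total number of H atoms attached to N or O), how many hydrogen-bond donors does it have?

0

Donors: find every N or O and count the H atoms it carries.
  atom 1 (O): bond orders sum to 2 → 0 H
  atom 5 (N): bond orders sum to 3 → 0 H
Lipinski HBD = 0.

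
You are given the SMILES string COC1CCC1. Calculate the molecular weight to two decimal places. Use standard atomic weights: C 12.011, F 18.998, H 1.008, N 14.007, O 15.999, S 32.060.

First, the molecular formula is C5H10O (counting implicit H from valence).
  C: 5 × 12.011 = 60.055
  H: 10 × 1.008 = 10.080
  O: 1 × 15.999 = 15.999
Sum: 5×12.011 + 10×1.008 + 1×15.999 = 86.134 → 86.13 g/mol.

86.13 g/mol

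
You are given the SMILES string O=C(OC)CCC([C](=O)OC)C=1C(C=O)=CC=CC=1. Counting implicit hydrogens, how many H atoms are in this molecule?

16

Walk through each heavy atom and fill implicit hydrogens from standard valence (C 4, N 3, O 2, S 2, halogen 1):
  atom 1: O, bond orders sum to 2 (valence 2) → 0 H
  atom 2: C, bond orders sum to 4 (valence 4) → 0 H
  atom 3: O, bond orders sum to 2 (valence 2) → 0 H
  atom 4: C, bond orders sum to 1 (valence 4) → 3 H
  atom 5: C, bond orders sum to 2 (valence 4) → 2 H
  atom 6: C, bond orders sum to 2 (valence 4) → 2 H
  atom 7: C, bond orders sum to 3 (valence 4) → 1 H
  atom 8: C with explicit H count 0
  atom 9: O, bond orders sum to 2 (valence 2) → 0 H
  atom 10: O, bond orders sum to 2 (valence 2) → 0 H
  atom 11: C, bond orders sum to 1 (valence 4) → 3 H
  atom 12: C, bond orders sum to 4 (valence 4) → 0 H
  atom 13: C, bond orders sum to 4 (valence 4) → 0 H
  atom 14: C, bond orders sum to 3 (valence 4) → 1 H
  atom 15: O, bond orders sum to 2 (valence 2) → 0 H
  atom 16: C, bond orders sum to 3 (valence 4) → 1 H
  atom 17: C, bond orders sum to 3 (valence 4) → 1 H
  atom 18: C, bond orders sum to 3 (valence 4) → 1 H
  atom 19: C, bond orders sum to 3 (valence 4) → 1 H
Total hydrogens: 16.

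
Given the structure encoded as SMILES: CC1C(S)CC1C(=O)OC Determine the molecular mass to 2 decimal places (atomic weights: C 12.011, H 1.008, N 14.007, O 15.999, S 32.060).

First, the molecular formula is C7H12O2S (counting implicit H from valence).
  C: 7 × 12.011 = 84.077
  H: 12 × 1.008 = 12.096
  O: 2 × 15.999 = 31.998
  S: 1 × 32.060 = 32.060
Sum: 7×12.011 + 12×1.008 + 2×15.999 + 1×32.060 = 160.231 → 160.23 g/mol.

160.23 g/mol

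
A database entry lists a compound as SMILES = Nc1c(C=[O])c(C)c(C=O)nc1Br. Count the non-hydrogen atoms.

Every atom symbol written in the SMILES (organic subset) is one heavy atom; implicit H are not written.
Heavy atoms by element → Br:1, C:8, N:2, O:2.
Total: 13.

13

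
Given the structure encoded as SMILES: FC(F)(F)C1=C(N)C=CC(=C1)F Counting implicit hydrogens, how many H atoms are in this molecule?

5

Walk through each heavy atom and fill implicit hydrogens from standard valence (C 4, N 3, O 2, S 2, halogen 1):
  atom 1: F (halogen, monovalent) → 0 H
  atom 2: C, bond orders sum to 4 (valence 4) → 0 H
  atom 3: F (halogen, monovalent) → 0 H
  atom 4: F (halogen, monovalent) → 0 H
  atom 5: C, bond orders sum to 4 (valence 4) → 0 H
  atom 6: C, bond orders sum to 4 (valence 4) → 0 H
  atom 7: N, bond orders sum to 1 (valence 3) → 2 H
  atom 8: C, bond orders sum to 3 (valence 4) → 1 H
  atom 9: C, bond orders sum to 3 (valence 4) → 1 H
  atom 10: C, bond orders sum to 4 (valence 4) → 0 H
  atom 11: C, bond orders sum to 3 (valence 4) → 1 H
  atom 12: F (halogen, monovalent) → 0 H
Total hydrogens: 5.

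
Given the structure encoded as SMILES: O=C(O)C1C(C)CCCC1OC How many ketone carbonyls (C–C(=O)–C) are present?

0

Scan the SMILES for the ketone motif — none present.
Groups that are present: 1 carboxylic acid, 1 ether.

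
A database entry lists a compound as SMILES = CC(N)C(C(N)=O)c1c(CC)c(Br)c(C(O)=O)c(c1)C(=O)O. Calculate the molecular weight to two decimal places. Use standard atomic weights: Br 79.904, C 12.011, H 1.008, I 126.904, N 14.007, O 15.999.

First, the molecular formula is C14H17BrN2O5 (counting implicit H from valence).
  Br: 1 × 79.904 = 79.904
  C: 14 × 12.011 = 168.154
  H: 17 × 1.008 = 17.136
  N: 2 × 14.007 = 28.014
  O: 5 × 15.999 = 79.995
Sum: 1×79.904 + 14×12.011 + 17×1.008 + 2×14.007 + 5×15.999 = 373.203 → 373.20 g/mol.

373.20 g/mol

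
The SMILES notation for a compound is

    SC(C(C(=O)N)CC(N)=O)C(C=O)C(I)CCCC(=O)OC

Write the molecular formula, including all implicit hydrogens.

C13H21IN2O5S

Walk through each heavy atom and fill implicit hydrogens from standard valence (C 4, N 3, O 2, S 2, halogen 1):
  atom 1: S, bond orders sum to 1 (valence 2) → 1 H
  atom 2: C, bond orders sum to 3 (valence 4) → 1 H
  atom 3: C, bond orders sum to 3 (valence 4) → 1 H
  atom 4: C, bond orders sum to 4 (valence 4) → 0 H
  atom 5: O, bond orders sum to 2 (valence 2) → 0 H
  atom 6: N, bond orders sum to 1 (valence 3) → 2 H
  atom 7: C, bond orders sum to 2 (valence 4) → 2 H
  atom 8: C, bond orders sum to 4 (valence 4) → 0 H
  atom 9: N, bond orders sum to 1 (valence 3) → 2 H
  atom 10: O, bond orders sum to 2 (valence 2) → 0 H
  atom 11: C, bond orders sum to 3 (valence 4) → 1 H
  atom 12: C, bond orders sum to 3 (valence 4) → 1 H
  atom 13: O, bond orders sum to 2 (valence 2) → 0 H
  atom 14: C, bond orders sum to 3 (valence 4) → 1 H
  atom 15: I (halogen, monovalent) → 0 H
  atom 16: C, bond orders sum to 2 (valence 4) → 2 H
  atom 17: C, bond orders sum to 2 (valence 4) → 2 H
  atom 18: C, bond orders sum to 2 (valence 4) → 2 H
  atom 19: C, bond orders sum to 4 (valence 4) → 0 H
  atom 20: O, bond orders sum to 2 (valence 2) → 0 H
  atom 21: O, bond orders sum to 2 (valence 2) → 0 H
  atom 22: C, bond orders sum to 1 (valence 4) → 3 H
Totals → C:13, H:21, I:1, N:2, O:5, S:1.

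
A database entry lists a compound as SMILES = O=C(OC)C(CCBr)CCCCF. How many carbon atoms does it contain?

Count every carbon token in the SMILES (each C, including those in ring-closure positions and inside branches).
Carbon count: 9.

9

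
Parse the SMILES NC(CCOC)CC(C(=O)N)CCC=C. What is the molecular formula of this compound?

C11H22N2O2

Walk through each heavy atom and fill implicit hydrogens from standard valence (C 4, N 3, O 2, S 2, halogen 1):
  atom 1: N, bond orders sum to 1 (valence 3) → 2 H
  atom 2: C, bond orders sum to 3 (valence 4) → 1 H
  atom 3: C, bond orders sum to 2 (valence 4) → 2 H
  atom 4: C, bond orders sum to 2 (valence 4) → 2 H
  atom 5: O, bond orders sum to 2 (valence 2) → 0 H
  atom 6: C, bond orders sum to 1 (valence 4) → 3 H
  atom 7: C, bond orders sum to 2 (valence 4) → 2 H
  atom 8: C, bond orders sum to 3 (valence 4) → 1 H
  atom 9: C, bond orders sum to 4 (valence 4) → 0 H
  atom 10: O, bond orders sum to 2 (valence 2) → 0 H
  atom 11: N, bond orders sum to 1 (valence 3) → 2 H
  atom 12: C, bond orders sum to 2 (valence 4) → 2 H
  atom 13: C, bond orders sum to 2 (valence 4) → 2 H
  atom 14: C, bond orders sum to 3 (valence 4) → 1 H
  atom 15: C, bond orders sum to 2 (valence 4) → 2 H
Totals → C:11, H:22, N:2, O:2.
In Hill order: C11H22N2O2.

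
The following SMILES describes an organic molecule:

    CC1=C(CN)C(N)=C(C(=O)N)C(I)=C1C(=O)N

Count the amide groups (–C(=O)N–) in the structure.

The amide motif appears at heavy-atom positions 9, 15 in the SMILES.
Other groups present: 2 primary amine.
Amide count: 2.

2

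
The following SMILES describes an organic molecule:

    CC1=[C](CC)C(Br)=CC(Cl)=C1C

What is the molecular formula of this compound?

C10H12BrCl

Walk through each heavy atom and fill implicit hydrogens from standard valence (C 4, N 3, O 2, S 2, halogen 1):
  atom 1: C, bond orders sum to 1 (valence 4) → 3 H
  atom 2: C, bond orders sum to 4 (valence 4) → 0 H
  atom 3: C with explicit H count 0
  atom 4: C, bond orders sum to 2 (valence 4) → 2 H
  atom 5: C, bond orders sum to 1 (valence 4) → 3 H
  atom 6: C, bond orders sum to 4 (valence 4) → 0 H
  atom 7: Br (halogen, monovalent) → 0 H
  atom 8: C, bond orders sum to 3 (valence 4) → 1 H
  atom 9: C, bond orders sum to 4 (valence 4) → 0 H
  atom 10: Cl (halogen, monovalent) → 0 H
  atom 11: C, bond orders sum to 4 (valence 4) → 0 H
  atom 12: C, bond orders sum to 1 (valence 4) → 3 H
Totals → C:10, H:12, Br:1, Cl:1.
In Hill order: C10H12BrCl.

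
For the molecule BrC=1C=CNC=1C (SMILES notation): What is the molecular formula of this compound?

C5H6BrN

Walk through each heavy atom and fill implicit hydrogens from standard valence (C 4, N 3, O 2, S 2, halogen 1):
  atom 1: Br (halogen, monovalent) → 0 H
  atom 2: C, bond orders sum to 4 (valence 4) → 0 H
  atom 3: C, bond orders sum to 3 (valence 4) → 1 H
  atom 4: C, bond orders sum to 3 (valence 4) → 1 H
  atom 5: N, bond orders sum to 2 (valence 3) → 1 H
  atom 6: C, bond orders sum to 4 (valence 4) → 0 H
  atom 7: C, bond orders sum to 1 (valence 4) → 3 H
Totals → C:5, H:6, Br:1, N:1.
In Hill order: C5H6BrN.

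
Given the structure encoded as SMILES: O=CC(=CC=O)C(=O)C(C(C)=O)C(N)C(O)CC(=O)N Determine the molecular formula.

C12H16N2O6

Walk through each heavy atom and fill implicit hydrogens from standard valence (C 4, N 3, O 2, S 2, halogen 1):
  atom 1: O, bond orders sum to 2 (valence 2) → 0 H
  atom 2: C, bond orders sum to 3 (valence 4) → 1 H
  atom 3: C, bond orders sum to 4 (valence 4) → 0 H
  atom 4: C, bond orders sum to 3 (valence 4) → 1 H
  atom 5: C, bond orders sum to 3 (valence 4) → 1 H
  atom 6: O, bond orders sum to 2 (valence 2) → 0 H
  atom 7: C, bond orders sum to 4 (valence 4) → 0 H
  atom 8: O, bond orders sum to 2 (valence 2) → 0 H
  atom 9: C, bond orders sum to 3 (valence 4) → 1 H
  atom 10: C, bond orders sum to 4 (valence 4) → 0 H
  atom 11: C, bond orders sum to 1 (valence 4) → 3 H
  atom 12: O, bond orders sum to 2 (valence 2) → 0 H
  atom 13: C, bond orders sum to 3 (valence 4) → 1 H
  atom 14: N, bond orders sum to 1 (valence 3) → 2 H
  atom 15: C, bond orders sum to 3 (valence 4) → 1 H
  atom 16: O, bond orders sum to 1 (valence 2) → 1 H
  atom 17: C, bond orders sum to 2 (valence 4) → 2 H
  atom 18: C, bond orders sum to 4 (valence 4) → 0 H
  atom 19: O, bond orders sum to 2 (valence 2) → 0 H
  atom 20: N, bond orders sum to 1 (valence 3) → 2 H
Totals → C:12, H:16, N:2, O:6.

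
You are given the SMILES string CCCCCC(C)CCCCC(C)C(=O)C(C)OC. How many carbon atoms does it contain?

17

Count every carbon token in the SMILES (each C, including those in ring-closure positions and inside branches).
Carbon count: 17.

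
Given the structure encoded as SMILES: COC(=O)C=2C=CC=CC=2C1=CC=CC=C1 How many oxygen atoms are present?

2

Scan the SMILES for O atoms (remember two-letter symbols like Cl and Br are single atoms).
Oxygen count: 2.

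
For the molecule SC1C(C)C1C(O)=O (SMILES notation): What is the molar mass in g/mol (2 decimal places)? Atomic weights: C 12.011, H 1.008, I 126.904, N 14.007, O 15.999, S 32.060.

First, the molecular formula is C5H8O2S (counting implicit H from valence).
  C: 5 × 12.011 = 60.055
  H: 8 × 1.008 = 8.064
  O: 2 × 15.999 = 31.998
  S: 1 × 32.060 = 32.060
Sum: 5×12.011 + 8×1.008 + 2×15.999 + 1×32.060 = 132.177 → 132.18 g/mol.

132.18 g/mol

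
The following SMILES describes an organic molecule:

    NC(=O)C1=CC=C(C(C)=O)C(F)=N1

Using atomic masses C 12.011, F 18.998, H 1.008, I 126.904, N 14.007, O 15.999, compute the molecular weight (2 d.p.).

First, the molecular formula is C8H7FN2O2 (counting implicit H from valence).
  C: 8 × 12.011 = 96.088
  F: 1 × 18.998 = 18.998
  H: 7 × 1.008 = 7.056
  N: 2 × 14.007 = 28.014
  O: 2 × 15.999 = 31.998
Sum: 8×12.011 + 1×18.998 + 7×1.008 + 2×14.007 + 2×15.999 = 182.154 → 182.15 g/mol.

182.15 g/mol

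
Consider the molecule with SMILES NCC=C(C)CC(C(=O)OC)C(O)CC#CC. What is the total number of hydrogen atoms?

Walk through each heavy atom and fill implicit hydrogens from standard valence (C 4, N 3, O 2, S 2, halogen 1):
  atom 1: N, bond orders sum to 1 (valence 3) → 2 H
  atom 2: C, bond orders sum to 2 (valence 4) → 2 H
  atom 3: C, bond orders sum to 3 (valence 4) → 1 H
  atom 4: C, bond orders sum to 4 (valence 4) → 0 H
  atom 5: C, bond orders sum to 1 (valence 4) → 3 H
  atom 6: C, bond orders sum to 2 (valence 4) → 2 H
  atom 7: C, bond orders sum to 3 (valence 4) → 1 H
  atom 8: C, bond orders sum to 4 (valence 4) → 0 H
  atom 9: O, bond orders sum to 2 (valence 2) → 0 H
  atom 10: O, bond orders sum to 2 (valence 2) → 0 H
  atom 11: C, bond orders sum to 1 (valence 4) → 3 H
  atom 12: C, bond orders sum to 3 (valence 4) → 1 H
  atom 13: O, bond orders sum to 1 (valence 2) → 1 H
  atom 14: C, bond orders sum to 2 (valence 4) → 2 H
  atom 15: C, bond orders sum to 4 (valence 4) → 0 H
  atom 16: C, bond orders sum to 4 (valence 4) → 0 H
  atom 17: C, bond orders sum to 1 (valence 4) → 3 H
Total hydrogens: 21.

21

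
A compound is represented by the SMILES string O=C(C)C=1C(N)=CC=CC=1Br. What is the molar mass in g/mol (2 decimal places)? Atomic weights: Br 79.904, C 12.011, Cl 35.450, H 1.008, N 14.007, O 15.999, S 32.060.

214.06 g/mol

First, the molecular formula is C8H8BrNO (counting implicit H from valence).
  Br: 1 × 79.904 = 79.904
  C: 8 × 12.011 = 96.088
  H: 8 × 1.008 = 8.064
  N: 1 × 14.007 = 14.007
  O: 1 × 15.999 = 15.999
Sum: 1×79.904 + 8×12.011 + 8×1.008 + 1×14.007 + 1×15.999 = 214.062 → 214.06 g/mol.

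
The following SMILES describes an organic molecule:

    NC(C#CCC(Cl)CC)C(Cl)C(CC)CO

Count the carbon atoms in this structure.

Count every carbon token in the SMILES (each C, including those in ring-closure positions and inside branches).
Carbon count: 12.

12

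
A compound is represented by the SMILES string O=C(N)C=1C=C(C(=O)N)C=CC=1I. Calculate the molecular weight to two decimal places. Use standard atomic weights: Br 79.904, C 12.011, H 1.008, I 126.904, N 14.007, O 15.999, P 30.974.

First, the molecular formula is C8H7IN2O2 (counting implicit H from valence).
  C: 8 × 12.011 = 96.088
  H: 7 × 1.008 = 7.056
  I: 1 × 126.904 = 126.904
  N: 2 × 14.007 = 28.014
  O: 2 × 15.999 = 31.998
Sum: 8×12.011 + 7×1.008 + 1×126.904 + 2×14.007 + 2×15.999 = 290.060 → 290.06 g/mol.

290.06 g/mol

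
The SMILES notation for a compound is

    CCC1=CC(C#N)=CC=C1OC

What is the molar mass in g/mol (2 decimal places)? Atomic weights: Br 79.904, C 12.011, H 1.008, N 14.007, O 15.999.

161.20 g/mol

First, the molecular formula is C10H11NO (counting implicit H from valence).
  C: 10 × 12.011 = 120.110
  H: 11 × 1.008 = 11.088
  N: 1 × 14.007 = 14.007
  O: 1 × 15.999 = 15.999
Sum: 10×12.011 + 11×1.008 + 1×14.007 + 1×15.999 = 161.204 → 161.20 g/mol.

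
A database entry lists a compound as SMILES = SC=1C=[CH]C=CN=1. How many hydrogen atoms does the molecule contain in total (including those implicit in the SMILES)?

5

Walk through each heavy atom and fill implicit hydrogens from standard valence (C 4, N 3, O 2, S 2, halogen 1):
  atom 1: S, bond orders sum to 1 (valence 2) → 1 H
  atom 2: C, bond orders sum to 4 (valence 4) → 0 H
  atom 3: C, bond orders sum to 3 (valence 4) → 1 H
  atom 4: C with explicit H count 1
  atom 5: C, bond orders sum to 3 (valence 4) → 1 H
  atom 6: C, bond orders sum to 3 (valence 4) → 1 H
  atom 7: N, bond orders sum to 3 (valence 3) → 0 H
Total hydrogens: 5.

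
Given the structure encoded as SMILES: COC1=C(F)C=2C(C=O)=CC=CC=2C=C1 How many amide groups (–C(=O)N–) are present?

0

Scan the SMILES for the amide motif — none present.
Groups that are present: 1 aldehyde, 1 ether.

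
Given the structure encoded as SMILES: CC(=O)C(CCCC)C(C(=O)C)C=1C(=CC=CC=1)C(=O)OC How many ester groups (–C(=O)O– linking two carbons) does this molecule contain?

The ester motif appears at heavy-atom position 19 in the SMILES.
Other groups present: 2 ketone.
Ester count: 1.

1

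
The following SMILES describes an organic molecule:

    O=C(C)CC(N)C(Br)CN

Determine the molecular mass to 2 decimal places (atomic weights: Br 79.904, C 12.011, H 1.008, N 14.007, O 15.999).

First, the molecular formula is C6H13BrN2O (counting implicit H from valence).
  Br: 1 × 79.904 = 79.904
  C: 6 × 12.011 = 72.066
  H: 13 × 1.008 = 13.104
  N: 2 × 14.007 = 28.014
  O: 1 × 15.999 = 15.999
Sum: 1×79.904 + 6×12.011 + 13×1.008 + 2×14.007 + 1×15.999 = 209.087 → 209.09 g/mol.

209.09 g/mol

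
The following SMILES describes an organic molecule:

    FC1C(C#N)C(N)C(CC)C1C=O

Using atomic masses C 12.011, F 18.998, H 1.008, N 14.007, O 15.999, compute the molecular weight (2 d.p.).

184.21 g/mol

First, the molecular formula is C9H13FN2O (counting implicit H from valence).
  C: 9 × 12.011 = 108.099
  F: 1 × 18.998 = 18.998
  H: 13 × 1.008 = 13.104
  N: 2 × 14.007 = 28.014
  O: 1 × 15.999 = 15.999
Sum: 9×12.011 + 1×18.998 + 13×1.008 + 2×14.007 + 1×15.999 = 184.214 → 184.21 g/mol.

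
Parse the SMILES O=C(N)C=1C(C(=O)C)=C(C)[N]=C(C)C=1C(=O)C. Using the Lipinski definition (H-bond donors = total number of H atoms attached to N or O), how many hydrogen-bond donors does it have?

Donors: find every N or O and count the H atoms it carries.
  atom 1 (O): bond orders sum to 2 → 0 H
  atom 3 (N): bond orders sum to 1 → 2 H
  atom 7 (O): bond orders sum to 2 → 0 H
  atom 11 (N): bond orders sum to 3 → 0 H
  atom 16 (O): bond orders sum to 2 → 0 H
Lipinski HBD = 2.

2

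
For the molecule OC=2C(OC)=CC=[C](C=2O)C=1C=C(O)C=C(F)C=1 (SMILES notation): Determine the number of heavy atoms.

Every atom symbol written in the SMILES (organic subset) is one heavy atom; implicit H are not written.
Heavy atoms by element → C:13, F:1, O:4.
Total: 18.

18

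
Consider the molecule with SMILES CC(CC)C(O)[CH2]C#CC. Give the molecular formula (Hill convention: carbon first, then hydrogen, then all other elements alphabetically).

C9H16O

Walk through each heavy atom and fill implicit hydrogens from standard valence (C 4, N 3, O 2, S 2, halogen 1):
  atom 1: C, bond orders sum to 1 (valence 4) → 3 H
  atom 2: C, bond orders sum to 3 (valence 4) → 1 H
  atom 3: C, bond orders sum to 2 (valence 4) → 2 H
  atom 4: C, bond orders sum to 1 (valence 4) → 3 H
  atom 5: C, bond orders sum to 3 (valence 4) → 1 H
  atom 6: O, bond orders sum to 1 (valence 2) → 1 H
  atom 7: C with explicit H count 2
  atom 8: C, bond orders sum to 4 (valence 4) → 0 H
  atom 9: C, bond orders sum to 4 (valence 4) → 0 H
  atom 10: C, bond orders sum to 1 (valence 4) → 3 H
Totals → C:9, H:16, O:1.
In Hill order: C9H16O.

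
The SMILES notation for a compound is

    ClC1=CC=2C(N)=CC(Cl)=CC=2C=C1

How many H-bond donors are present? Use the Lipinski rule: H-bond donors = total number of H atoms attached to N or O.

Donors: find every N or O and count the H atoms it carries.
  atom 6 (N): bond orders sum to 1 → 2 H
Lipinski HBD = 2.

2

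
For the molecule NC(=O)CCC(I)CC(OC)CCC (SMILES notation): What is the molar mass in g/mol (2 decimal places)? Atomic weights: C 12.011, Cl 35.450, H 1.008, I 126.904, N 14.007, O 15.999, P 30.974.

313.18 g/mol

First, the molecular formula is C10H20INO2 (counting implicit H from valence).
  C: 10 × 12.011 = 120.110
  H: 20 × 1.008 = 20.160
  I: 1 × 126.904 = 126.904
  N: 1 × 14.007 = 14.007
  O: 2 × 15.999 = 31.998
Sum: 10×12.011 + 20×1.008 + 1×126.904 + 1×14.007 + 2×15.999 = 313.179 → 313.18 g/mol.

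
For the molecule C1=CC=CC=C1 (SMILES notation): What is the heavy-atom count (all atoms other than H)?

6

Every atom symbol written in the SMILES (organic subset) is one heavy atom; implicit H are not written.
Heavy atoms by element → C:6.
Total: 6.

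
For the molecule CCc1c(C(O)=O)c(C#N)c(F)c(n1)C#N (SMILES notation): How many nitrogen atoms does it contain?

3

Scan the SMILES for N atoms (remember two-letter symbols like Cl and Br are single atoms).
Nitrogen count: 3.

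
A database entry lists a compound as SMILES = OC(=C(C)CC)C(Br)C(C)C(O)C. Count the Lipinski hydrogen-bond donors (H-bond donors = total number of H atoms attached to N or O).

2

Donors: find every N or O and count the H atoms it carries.
  atom 1 (O): bond orders sum to 1 → 1 H
  atom 12 (O): bond orders sum to 1 → 1 H
Lipinski HBD = 2.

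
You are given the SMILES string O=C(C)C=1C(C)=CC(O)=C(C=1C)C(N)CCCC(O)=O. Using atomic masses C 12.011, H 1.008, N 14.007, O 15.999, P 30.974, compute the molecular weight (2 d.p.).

279.34 g/mol

First, the molecular formula is C15H21NO4 (counting implicit H from valence).
  C: 15 × 12.011 = 180.165
  H: 21 × 1.008 = 21.168
  N: 1 × 14.007 = 14.007
  O: 4 × 15.999 = 63.996
Sum: 15×12.011 + 21×1.008 + 1×14.007 + 4×15.999 = 279.336 → 279.34 g/mol.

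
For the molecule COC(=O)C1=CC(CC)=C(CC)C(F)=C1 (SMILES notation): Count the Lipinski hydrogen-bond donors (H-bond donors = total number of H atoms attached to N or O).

0

Donors: find every N or O and count the H atoms it carries.
  atom 2 (O): bond orders sum to 2 → 0 H
  atom 4 (O): bond orders sum to 2 → 0 H
Lipinski HBD = 0.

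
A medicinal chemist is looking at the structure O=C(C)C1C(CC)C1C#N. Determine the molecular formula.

Walk through each heavy atom and fill implicit hydrogens from standard valence (C 4, N 3, O 2, S 2, halogen 1):
  atom 1: O, bond orders sum to 2 (valence 2) → 0 H
  atom 2: C, bond orders sum to 4 (valence 4) → 0 H
  atom 3: C, bond orders sum to 1 (valence 4) → 3 H
  atom 4: C, bond orders sum to 3 (valence 4) → 1 H
  atom 5: C, bond orders sum to 3 (valence 4) → 1 H
  atom 6: C, bond orders sum to 2 (valence 4) → 2 H
  atom 7: C, bond orders sum to 1 (valence 4) → 3 H
  atom 8: C, bond orders sum to 3 (valence 4) → 1 H
  atom 9: C, bond orders sum to 4 (valence 4) → 0 H
  atom 10: N, bond orders sum to 3 (valence 3) → 0 H
Totals → C:8, H:11, N:1, O:1.

C8H11NO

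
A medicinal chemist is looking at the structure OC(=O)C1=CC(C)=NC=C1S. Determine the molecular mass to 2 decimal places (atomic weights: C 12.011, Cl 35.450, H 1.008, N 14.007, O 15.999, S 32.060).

169.20 g/mol

First, the molecular formula is C7H7NO2S (counting implicit H from valence).
  C: 7 × 12.011 = 84.077
  H: 7 × 1.008 = 7.056
  N: 1 × 14.007 = 14.007
  O: 2 × 15.999 = 31.998
  S: 1 × 32.060 = 32.060
Sum: 7×12.011 + 7×1.008 + 1×14.007 + 2×15.999 + 1×32.060 = 169.198 → 169.20 g/mol.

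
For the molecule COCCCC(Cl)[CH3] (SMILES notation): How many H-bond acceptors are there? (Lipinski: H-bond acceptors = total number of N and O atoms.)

1

N atoms: 0; O atoms: 1.
Lipinski HBA = 0 + 1 = 1.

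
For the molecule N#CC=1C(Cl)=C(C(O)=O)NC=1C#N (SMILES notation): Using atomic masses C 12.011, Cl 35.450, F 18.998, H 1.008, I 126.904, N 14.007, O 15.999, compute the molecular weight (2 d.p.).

195.56 g/mol

First, the molecular formula is C7H2ClN3O2 (counting implicit H from valence).
  C: 7 × 12.011 = 84.077
  Cl: 1 × 35.450 = 35.450
  H: 2 × 1.008 = 2.016
  N: 3 × 14.007 = 42.021
  O: 2 × 15.999 = 31.998
Sum: 7×12.011 + 1×35.450 + 2×1.008 + 3×14.007 + 2×15.999 = 195.562 → 195.56 g/mol.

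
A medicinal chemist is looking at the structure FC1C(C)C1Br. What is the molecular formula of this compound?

C4H6BrF

Walk through each heavy atom and fill implicit hydrogens from standard valence (C 4, N 3, O 2, S 2, halogen 1):
  atom 1: F (halogen, monovalent) → 0 H
  atom 2: C, bond orders sum to 3 (valence 4) → 1 H
  atom 3: C, bond orders sum to 3 (valence 4) → 1 H
  atom 4: C, bond orders sum to 1 (valence 4) → 3 H
  atom 5: C, bond orders sum to 3 (valence 4) → 1 H
  atom 6: Br (halogen, monovalent) → 0 H
Totals → C:4, H:6, Br:1, F:1.
In Hill order: C4H6BrF.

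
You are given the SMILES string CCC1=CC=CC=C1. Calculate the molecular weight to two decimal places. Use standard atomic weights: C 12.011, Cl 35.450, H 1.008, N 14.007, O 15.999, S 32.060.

First, the molecular formula is C8H10 (counting implicit H from valence).
  C: 8 × 12.011 = 96.088
  H: 10 × 1.008 = 10.080
Sum: 8×12.011 + 10×1.008 = 106.168 → 106.17 g/mol.

106.17 g/mol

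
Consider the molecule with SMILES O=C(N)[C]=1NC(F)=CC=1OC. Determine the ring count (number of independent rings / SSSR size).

1

In SMILES, each pair of matching ring-closure digits denotes one ring-closing bond; the number of such bonds equals the number of independent rings.
Ring-closure bonds here: 1.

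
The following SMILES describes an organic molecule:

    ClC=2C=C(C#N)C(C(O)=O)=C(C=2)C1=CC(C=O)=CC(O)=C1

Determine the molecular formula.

C15H8ClNO4

Walk through each heavy atom and fill implicit hydrogens from standard valence (C 4, N 3, O 2, S 2, halogen 1):
  atom 1: Cl (halogen, monovalent) → 0 H
  atom 2: C, bond orders sum to 4 (valence 4) → 0 H
  atom 3: C, bond orders sum to 3 (valence 4) → 1 H
  atom 4: C, bond orders sum to 4 (valence 4) → 0 H
  atom 5: C, bond orders sum to 4 (valence 4) → 0 H
  atom 6: N, bond orders sum to 3 (valence 3) → 0 H
  atom 7: C, bond orders sum to 4 (valence 4) → 0 H
  atom 8: C, bond orders sum to 4 (valence 4) → 0 H
  atom 9: O, bond orders sum to 1 (valence 2) → 1 H
  atom 10: O, bond orders sum to 2 (valence 2) → 0 H
  atom 11: C, bond orders sum to 4 (valence 4) → 0 H
  atom 12: C, bond orders sum to 3 (valence 4) → 1 H
  atom 13: C, bond orders sum to 4 (valence 4) → 0 H
  atom 14: C, bond orders sum to 3 (valence 4) → 1 H
  atom 15: C, bond orders sum to 4 (valence 4) → 0 H
  atom 16: C, bond orders sum to 3 (valence 4) → 1 H
  atom 17: O, bond orders sum to 2 (valence 2) → 0 H
  atom 18: C, bond orders sum to 3 (valence 4) → 1 H
  atom 19: C, bond orders sum to 4 (valence 4) → 0 H
  atom 20: O, bond orders sum to 1 (valence 2) → 1 H
  atom 21: C, bond orders sum to 3 (valence 4) → 1 H
Totals → C:15, H:8, Cl:1, N:1, O:4.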